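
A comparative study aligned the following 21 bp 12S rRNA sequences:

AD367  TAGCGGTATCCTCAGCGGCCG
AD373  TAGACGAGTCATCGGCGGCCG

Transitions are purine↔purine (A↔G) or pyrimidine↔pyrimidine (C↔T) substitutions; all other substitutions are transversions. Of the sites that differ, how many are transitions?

2

Mismatches occur at site 4 (C/A, transversion), site 5 (G/C, transversion), site 7 (T/A, transversion), site 8 (A/G, transition), site 11 (C/A, transversion), site 14 (A/G, transition).
Of the 6 differences, 2 transitions and 4 transversions, so the answer is 2.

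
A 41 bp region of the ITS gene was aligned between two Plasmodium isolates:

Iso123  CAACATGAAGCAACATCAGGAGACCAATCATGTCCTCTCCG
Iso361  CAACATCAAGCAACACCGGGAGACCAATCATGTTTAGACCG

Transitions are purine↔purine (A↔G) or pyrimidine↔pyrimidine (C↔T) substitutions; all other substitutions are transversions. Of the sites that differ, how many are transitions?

Mismatches occur at site 7 (G→C, transversion), site 16 (T→C, transition), site 18 (A→G, transition), site 34 (C→T, transition), site 35 (C→T, transition), site 36 (T→A, transversion), site 37 (C→G, transversion), site 38 (T→A, transversion).
Of the 8 differences, 4 transitions and 4 transversions, so the answer is 4.

4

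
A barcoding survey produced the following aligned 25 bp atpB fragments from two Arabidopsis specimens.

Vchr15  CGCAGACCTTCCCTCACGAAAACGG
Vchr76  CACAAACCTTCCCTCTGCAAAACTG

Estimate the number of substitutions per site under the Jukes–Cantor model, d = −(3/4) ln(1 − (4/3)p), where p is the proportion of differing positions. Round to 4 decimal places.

Differing sites — 2:G/A; 5:G/A; 16:A/T; 17:C/G; 18:G/C; 24:G/T.
p = 6/25 = 0.240000.
d = −0.75 · ln(1 − (4/3)·0.240000) = −0.75 · ln(0.680000) = −0.75 · (-0.385662) = 0.2892.

0.2892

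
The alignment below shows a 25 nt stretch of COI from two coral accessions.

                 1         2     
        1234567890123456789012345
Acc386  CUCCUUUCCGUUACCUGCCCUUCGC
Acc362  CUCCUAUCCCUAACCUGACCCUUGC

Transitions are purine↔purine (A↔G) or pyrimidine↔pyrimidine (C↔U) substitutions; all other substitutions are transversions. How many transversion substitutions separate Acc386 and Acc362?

4

The sequences differ at positions 6 (U/A, transversion), 10 (G/C, transversion), 12 (U/A, transversion), 18 (C/A, transversion), 21 (U/C, transition), 23 (C/U, transition).
Of the 6 differences, 2 transitions and 4 transversions, so the answer is 4.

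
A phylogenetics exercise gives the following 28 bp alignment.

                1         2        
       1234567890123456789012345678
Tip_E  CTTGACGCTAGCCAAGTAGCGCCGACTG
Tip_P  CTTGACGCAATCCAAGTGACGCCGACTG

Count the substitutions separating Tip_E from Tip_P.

The sequences differ at positions 9 (T/A), 11 (G/T), 18 (A/G), 19 (G/A).
That gives 4 mismatches out of 28 aligned sites, so the Hamming distance is 4.

4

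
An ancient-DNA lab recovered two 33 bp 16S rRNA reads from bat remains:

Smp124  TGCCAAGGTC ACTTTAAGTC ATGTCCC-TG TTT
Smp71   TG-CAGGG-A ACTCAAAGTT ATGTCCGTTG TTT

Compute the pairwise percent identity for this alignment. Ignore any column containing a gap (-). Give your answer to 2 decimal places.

Excluding the 3 gap columns leaves 30 comparable sites.
Mismatches occur at site 6 (A→G), site 10 (C→A), site 14 (T→C), site 15 (T→A), site 20 (C→T), site 27 (C→G).
24 of the 30 comparable sites match, so the percent identity is 24/30 × 100 = 80.00%.

80.00%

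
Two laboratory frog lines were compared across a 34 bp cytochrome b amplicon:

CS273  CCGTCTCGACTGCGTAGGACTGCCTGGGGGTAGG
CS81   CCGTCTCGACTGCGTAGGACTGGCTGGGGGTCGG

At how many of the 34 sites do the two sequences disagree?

Mismatches occur at site 23 (C↔G), site 32 (A↔C).
That gives 2 mismatches out of 34 aligned sites, so the Hamming distance is 2.

2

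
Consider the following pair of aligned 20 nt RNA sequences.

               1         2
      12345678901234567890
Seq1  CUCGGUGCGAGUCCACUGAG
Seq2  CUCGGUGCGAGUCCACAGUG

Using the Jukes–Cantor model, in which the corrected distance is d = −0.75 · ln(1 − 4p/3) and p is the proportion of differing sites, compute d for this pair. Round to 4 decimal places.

Mismatches occur at site 17 (U/A), site 19 (A/U).
p = 2/20 = 0.100000.
d = −0.75 · ln(1 − (4/3)·0.100000) = −0.75 · ln(0.866667) = −0.75 · (-0.143100) = 0.1073.

0.1073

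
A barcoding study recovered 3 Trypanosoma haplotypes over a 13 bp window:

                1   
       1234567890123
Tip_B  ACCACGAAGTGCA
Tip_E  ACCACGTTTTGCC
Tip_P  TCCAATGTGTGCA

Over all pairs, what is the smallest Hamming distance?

4

Pairwise Hamming distances:
  Tip_B vs Tip_E: 4
  Tip_B vs Tip_P: 5
  Tip_E vs Tip_P: 6
The smallest is 4, between Tip_B and Tip_E.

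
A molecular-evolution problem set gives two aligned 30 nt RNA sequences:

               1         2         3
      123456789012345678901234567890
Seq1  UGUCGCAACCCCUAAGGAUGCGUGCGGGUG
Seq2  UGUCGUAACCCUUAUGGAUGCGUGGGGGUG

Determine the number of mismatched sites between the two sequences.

Mismatches occur at site 6 (C→U), site 12 (C→U), site 15 (A→U), site 25 (C→G).
That gives 4 mismatches out of 30 aligned sites, so the Hamming distance is 4.

4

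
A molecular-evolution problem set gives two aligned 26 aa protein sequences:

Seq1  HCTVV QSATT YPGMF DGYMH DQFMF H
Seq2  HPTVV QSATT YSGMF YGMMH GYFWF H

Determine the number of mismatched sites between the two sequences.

7

Differing sites — 2:C/P; 12:P/S; 16:D/Y; 18:Y/M; 21:D/G; 22:Q/Y; 24:M/W.
That gives 7 mismatches out of 26 aligned sites, so the Hamming distance is 7.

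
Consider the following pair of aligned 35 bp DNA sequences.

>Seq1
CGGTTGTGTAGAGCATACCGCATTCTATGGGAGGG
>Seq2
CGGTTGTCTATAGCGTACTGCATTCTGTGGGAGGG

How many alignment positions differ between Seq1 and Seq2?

5

Differing sites — 8:G/C; 11:G/T; 15:A/G; 19:C/T; 27:A/G.
That gives 5 mismatches out of 35 aligned sites, so the Hamming distance is 5.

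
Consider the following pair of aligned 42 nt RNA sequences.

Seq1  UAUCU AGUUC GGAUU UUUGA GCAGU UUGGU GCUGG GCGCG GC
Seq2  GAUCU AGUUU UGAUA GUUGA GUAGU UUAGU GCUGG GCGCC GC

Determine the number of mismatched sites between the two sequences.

Mismatches occur at site 1 (U/G), site 10 (C/U), site 11 (G/U), site 15 (U/A), site 16 (U/G), site 22 (C/U), site 28 (G/A), site 40 (G/C).
That gives 8 mismatches out of 42 aligned sites, so the Hamming distance is 8.

8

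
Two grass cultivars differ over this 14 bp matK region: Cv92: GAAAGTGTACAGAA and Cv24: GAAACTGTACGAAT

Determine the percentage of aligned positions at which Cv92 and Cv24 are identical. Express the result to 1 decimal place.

71.4%

The sequences differ at positions 5 (G/C), 11 (A/G), 12 (G/A), 14 (A/T).
10 of the 14 sites match, so the percent identity is 10/14 × 100 = 71.4%.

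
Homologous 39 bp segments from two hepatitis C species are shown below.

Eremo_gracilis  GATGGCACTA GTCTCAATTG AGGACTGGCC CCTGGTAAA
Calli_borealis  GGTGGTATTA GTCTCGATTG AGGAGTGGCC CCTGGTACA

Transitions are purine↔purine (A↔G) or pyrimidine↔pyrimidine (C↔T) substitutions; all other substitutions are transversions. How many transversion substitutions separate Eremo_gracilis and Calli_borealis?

2

Mismatches occur at site 2 (A/G, transition), site 6 (C/T, transition), site 8 (C/T, transition), site 16 (A/G, transition), site 25 (C/G, transversion), site 38 (A/C, transversion).
Of the 6 differences, 4 transitions and 2 transversions, so the answer is 2.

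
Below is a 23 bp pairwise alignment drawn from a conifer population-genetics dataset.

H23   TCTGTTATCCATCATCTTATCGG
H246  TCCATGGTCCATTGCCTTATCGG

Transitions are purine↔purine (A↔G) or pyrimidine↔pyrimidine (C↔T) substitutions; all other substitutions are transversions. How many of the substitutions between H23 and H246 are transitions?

6

The sequences differ at positions 3 (T/C, transition), 4 (G/A, transition), 6 (T/G, transversion), 7 (A/G, transition), 13 (C/T, transition), 14 (A/G, transition), 15 (T/C, transition).
Of the 7 differences, 6 transitions and 1 transversion, so the answer is 6.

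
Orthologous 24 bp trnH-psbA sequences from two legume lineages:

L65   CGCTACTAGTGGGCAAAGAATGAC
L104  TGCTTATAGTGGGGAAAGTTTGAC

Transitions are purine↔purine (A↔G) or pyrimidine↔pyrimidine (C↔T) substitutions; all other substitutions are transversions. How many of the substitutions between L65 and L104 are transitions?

The sequences differ at positions 1 (C/T, transition), 5 (A/T, transversion), 6 (C/A, transversion), 14 (C/G, transversion), 19 (A/T, transversion), 20 (A/T, transversion).
Of the 6 differences, 1 transition and 5 transversions, so the answer is 1.

1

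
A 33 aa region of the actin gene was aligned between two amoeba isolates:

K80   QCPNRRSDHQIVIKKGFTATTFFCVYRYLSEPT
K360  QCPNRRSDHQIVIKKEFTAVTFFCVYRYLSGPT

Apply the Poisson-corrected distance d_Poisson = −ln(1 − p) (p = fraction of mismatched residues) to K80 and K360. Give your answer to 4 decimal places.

0.0953

The sequences differ at positions 16 (G/E), 20 (T/V), 31 (E/G).
p = 3/33 = 0.090909.
d = −ln(1 − 0.090909) = −ln(0.909091) = 0.0953.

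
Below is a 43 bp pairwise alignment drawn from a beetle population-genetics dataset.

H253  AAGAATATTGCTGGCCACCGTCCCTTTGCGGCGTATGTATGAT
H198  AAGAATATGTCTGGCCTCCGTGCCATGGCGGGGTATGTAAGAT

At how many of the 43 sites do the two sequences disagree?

8

Mismatches occur at site 9 (T↔G), site 10 (G↔T), site 17 (A↔T), site 22 (C↔G), site 25 (T↔A), site 27 (T↔G), site 32 (C↔G), site 40 (T↔A).
That gives 8 mismatches out of 43 aligned sites, so the Hamming distance is 8.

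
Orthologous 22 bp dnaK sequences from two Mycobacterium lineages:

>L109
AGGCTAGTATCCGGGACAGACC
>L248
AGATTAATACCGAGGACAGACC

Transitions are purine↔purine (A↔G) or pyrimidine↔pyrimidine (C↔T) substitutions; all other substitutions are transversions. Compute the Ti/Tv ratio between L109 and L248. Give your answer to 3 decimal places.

Mismatches occur at site 3 (G→A, transition), site 4 (C→T, transition), site 7 (G→A, transition), site 10 (T→C, transition), site 12 (C→G, transversion), site 13 (G→A, transition).
Of the 6 differences, 5 transitions and 1 transversion, so Ti/Tv = 5/1 = 5.000.

5.000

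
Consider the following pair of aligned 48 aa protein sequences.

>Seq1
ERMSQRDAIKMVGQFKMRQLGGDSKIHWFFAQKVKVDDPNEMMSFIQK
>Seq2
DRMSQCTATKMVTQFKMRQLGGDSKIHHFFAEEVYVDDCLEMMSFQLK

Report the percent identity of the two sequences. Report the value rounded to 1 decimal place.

Mismatches occur at site 1 (E↔D), site 6 (R↔C), site 7 (D↔T), site 9 (I↔T), site 13 (G↔T), site 28 (W↔H), site 32 (Q↔E), site 33 (K↔E), site 35 (K↔Y), site 39 (P↔C), site 40 (N↔L), site 46 (I↔Q), site 47 (Q↔L).
35 of the 48 sites match, so the percent identity is 35/48 × 100 = 72.9%.

72.9%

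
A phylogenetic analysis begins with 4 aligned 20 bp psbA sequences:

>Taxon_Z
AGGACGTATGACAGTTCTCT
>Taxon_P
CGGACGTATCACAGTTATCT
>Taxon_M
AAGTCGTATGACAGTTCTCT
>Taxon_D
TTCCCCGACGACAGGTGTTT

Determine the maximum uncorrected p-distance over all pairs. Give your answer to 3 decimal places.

Pairwise Hamming distances:
  Taxon_Z vs Taxon_P: 3
  Taxon_Z vs Taxon_M: 2
  Taxon_Z vs Taxon_D: 10
  Taxon_P vs Taxon_M: 5
  Taxon_P vs Taxon_D: 11
  Taxon_M vs Taxon_D: 10
The largest is 11 mismatches, between Taxon_P and Taxon_D; p = 11/20 = 0.550.

0.550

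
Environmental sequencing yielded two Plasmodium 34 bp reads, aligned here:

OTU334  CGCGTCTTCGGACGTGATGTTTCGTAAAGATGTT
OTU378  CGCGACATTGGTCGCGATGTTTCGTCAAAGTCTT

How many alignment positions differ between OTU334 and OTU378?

9

The sequences differ at positions 5 (T/A), 7 (T/A), 9 (C/T), 12 (A/T), 15 (T/C), 26 (A/C), 29 (G/A), 30 (A/G), 32 (G/C).
That gives 9 mismatches out of 34 aligned sites, so the Hamming distance is 9.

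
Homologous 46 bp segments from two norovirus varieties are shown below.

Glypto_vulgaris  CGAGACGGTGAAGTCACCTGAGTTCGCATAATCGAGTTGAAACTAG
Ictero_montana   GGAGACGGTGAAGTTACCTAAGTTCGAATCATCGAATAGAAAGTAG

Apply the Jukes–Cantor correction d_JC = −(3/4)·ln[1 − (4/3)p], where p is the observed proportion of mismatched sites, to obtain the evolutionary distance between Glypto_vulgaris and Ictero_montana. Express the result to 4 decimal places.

The sequences differ at positions 1 (C/G), 15 (C/T), 20 (G/A), 27 (C/A), 30 (A/C), 36 (G/A), 38 (T/A), 43 (C/G).
p = 8/46 = 0.173913.
d = −0.75 · ln(1 − (4/3)·0.173913) = −0.75 · ln(0.768116) = −0.75 · (-0.263815) = 0.1979.

0.1979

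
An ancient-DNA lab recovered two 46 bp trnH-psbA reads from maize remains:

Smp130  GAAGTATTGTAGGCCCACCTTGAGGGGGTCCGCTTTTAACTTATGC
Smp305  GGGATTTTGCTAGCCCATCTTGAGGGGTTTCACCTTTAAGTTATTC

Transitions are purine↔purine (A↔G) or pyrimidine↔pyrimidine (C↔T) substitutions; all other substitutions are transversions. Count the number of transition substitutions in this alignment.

9

The sequences differ at positions 2 (A/G, transition), 3 (A/G, transition), 4 (G/A, transition), 6 (A/T, transversion), 10 (T/C, transition), 11 (A/T, transversion), 12 (G/A, transition), 18 (C/T, transition), 28 (G/T, transversion), 30 (C/T, transition), 32 (G/A, transition), 34 (T/C, transition), 40 (C/G, transversion), 45 (G/T, transversion).
Of the 14 differences, 9 transitions and 5 transversions, so the answer is 9.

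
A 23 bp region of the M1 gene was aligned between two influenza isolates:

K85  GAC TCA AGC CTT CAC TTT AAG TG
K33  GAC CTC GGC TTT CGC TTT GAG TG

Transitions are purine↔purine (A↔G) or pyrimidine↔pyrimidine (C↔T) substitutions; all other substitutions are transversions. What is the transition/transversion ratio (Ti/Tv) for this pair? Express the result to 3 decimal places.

Differing sites — 4:T/C (Ti); 5:C/T (Ti); 6:A/C (Tv); 7:A/G (Ti); 10:C/T (Ti); 14:A/G (Ti); 19:A/G (Ti).
Of the 7 differences, 6 transitions and 1 transversion, so Ti/Tv = 6/1 = 6.000.

6.000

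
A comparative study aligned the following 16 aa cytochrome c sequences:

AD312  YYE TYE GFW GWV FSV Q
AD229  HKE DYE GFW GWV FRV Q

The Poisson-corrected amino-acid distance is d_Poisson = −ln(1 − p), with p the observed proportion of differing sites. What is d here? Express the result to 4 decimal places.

Differing sites — 1:Y/H; 2:Y/K; 4:T/D; 14:S/R.
p = 4/16 = 0.250000.
d = −ln(1 − 0.250000) = −ln(0.750000) = 0.2877.

0.2877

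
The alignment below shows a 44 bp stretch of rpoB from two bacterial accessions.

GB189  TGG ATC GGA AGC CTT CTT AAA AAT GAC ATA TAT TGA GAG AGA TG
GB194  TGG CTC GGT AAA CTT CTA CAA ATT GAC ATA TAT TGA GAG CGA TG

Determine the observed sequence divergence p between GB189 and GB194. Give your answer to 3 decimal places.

The sequences differ at positions 4 (A/C), 9 (A/T), 11 (G/A), 12 (C/A), 18 (T/A), 19 (A/C), 23 (A/T), 40 (A/C).
There are 8 differences over 44 sites, so p = 8/44 = 0.182.

0.182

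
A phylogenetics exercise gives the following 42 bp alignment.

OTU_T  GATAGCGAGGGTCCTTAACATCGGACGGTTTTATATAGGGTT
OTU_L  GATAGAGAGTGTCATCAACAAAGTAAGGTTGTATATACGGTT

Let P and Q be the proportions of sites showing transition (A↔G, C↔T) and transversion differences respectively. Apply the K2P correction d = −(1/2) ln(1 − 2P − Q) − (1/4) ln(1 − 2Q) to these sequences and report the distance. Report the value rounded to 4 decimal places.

Mismatches occur at site 6 (C↔A, transversion), site 10 (G↔T, transversion), site 14 (C↔A, transversion), site 16 (T↔C, transition), site 21 (T↔A, transversion), site 22 (C↔A, transversion), site 24 (G↔T, transversion), site 26 (C↔A, transversion), site 31 (T↔G, transversion), site 38 (G↔C, transversion).
Of the 10 differences, 1 transition and 9 transversions over 42 sites: P = 1/42 = 0.023810, Q = 9/42 = 0.214286.
d = −0.5·ln(0.738094) − 0.25·ln(0.571428) = −0.5·(-0.303684) − 0.25·(-0.559617) = 0.2917.

0.2917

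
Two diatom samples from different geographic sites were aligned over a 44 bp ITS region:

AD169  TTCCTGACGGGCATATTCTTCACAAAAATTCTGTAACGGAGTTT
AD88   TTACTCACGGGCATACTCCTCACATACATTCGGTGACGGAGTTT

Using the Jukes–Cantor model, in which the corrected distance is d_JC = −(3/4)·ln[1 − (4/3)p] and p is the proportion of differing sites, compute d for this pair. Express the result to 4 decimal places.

0.2082

The sequences differ at positions 3 (C/A), 6 (G/C), 16 (T/C), 19 (T/C), 25 (A/T), 27 (A/C), 32 (T/G), 35 (A/G).
p = 8/44 = 0.181818.
d = −0.75 · ln(1 − (4/3)·0.181818) = −0.75 · ln(0.757576) = −0.75 · (-0.277631) = 0.2082.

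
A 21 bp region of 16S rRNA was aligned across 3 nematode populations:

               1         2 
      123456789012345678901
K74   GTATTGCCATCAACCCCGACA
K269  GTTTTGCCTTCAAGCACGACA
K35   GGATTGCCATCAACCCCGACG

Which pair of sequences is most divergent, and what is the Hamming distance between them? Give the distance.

6

Pairwise Hamming distances:
  K74 vs K269: 4
  K74 vs K35: 2
  K269 vs K35: 6
The largest is 6, between K269 and K35.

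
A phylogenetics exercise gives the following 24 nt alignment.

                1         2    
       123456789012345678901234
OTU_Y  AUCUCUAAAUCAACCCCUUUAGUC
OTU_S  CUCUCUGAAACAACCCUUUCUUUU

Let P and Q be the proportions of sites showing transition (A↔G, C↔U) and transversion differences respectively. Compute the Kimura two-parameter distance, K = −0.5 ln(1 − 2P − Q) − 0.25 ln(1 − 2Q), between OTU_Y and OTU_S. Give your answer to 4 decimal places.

The sequences differ at positions 1 (A/C, transversion), 7 (A/G, transition), 10 (U/A, transversion), 17 (C/U, transition), 20 (U/C, transition), 21 (A/U, transversion), 22 (G/U, transversion), 24 (C/U, transition).
Of the 8 differences, 4 transitions and 4 transversions over 24 sites: P = 4/24 = 0.166667, Q = 4/24 = 0.166667.
d = −0.5·ln(0.499999) − 0.25·ln(0.666666) = −0.5·(-0.693149) − 0.25·(-0.405466) = 0.4479.

0.4479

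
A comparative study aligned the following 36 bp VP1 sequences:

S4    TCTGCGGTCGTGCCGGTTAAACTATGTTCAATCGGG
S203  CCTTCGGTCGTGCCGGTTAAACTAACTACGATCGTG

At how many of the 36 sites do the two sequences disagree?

7

Differing sites — 1:T/C; 4:G/T; 25:T/A; 26:G/C; 28:T/A; 30:A/G; 35:G/T.
That gives 7 mismatches out of 36 aligned sites, so the Hamming distance is 7.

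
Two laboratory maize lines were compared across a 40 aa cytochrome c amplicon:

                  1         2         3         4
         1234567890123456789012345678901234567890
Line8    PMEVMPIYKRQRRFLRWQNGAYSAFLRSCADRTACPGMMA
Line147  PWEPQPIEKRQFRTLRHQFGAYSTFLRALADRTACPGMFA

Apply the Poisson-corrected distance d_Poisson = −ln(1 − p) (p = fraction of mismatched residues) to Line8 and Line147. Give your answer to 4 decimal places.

Mismatches occur at site 2 (M↔W), site 4 (V↔P), site 5 (M↔Q), site 8 (Y↔E), site 12 (R↔F), site 14 (F↔T), site 17 (W↔H), site 19 (N↔F), site 24 (A↔T), site 28 (S↔A), site 29 (C↔L), site 39 (M↔F).
p = 12/40 = 0.300000.
d = −ln(1 − 0.300000) = −ln(0.700000) = 0.3567.

0.3567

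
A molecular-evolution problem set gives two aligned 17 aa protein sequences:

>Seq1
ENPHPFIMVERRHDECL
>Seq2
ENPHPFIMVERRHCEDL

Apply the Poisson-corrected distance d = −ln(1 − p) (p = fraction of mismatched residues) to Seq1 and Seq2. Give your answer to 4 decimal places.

0.1252

Differing sites — 14:D/C; 16:C/D.
p = 2/17 = 0.117647.
d = −ln(1 − 0.117647) = −ln(0.882353) = 0.1252.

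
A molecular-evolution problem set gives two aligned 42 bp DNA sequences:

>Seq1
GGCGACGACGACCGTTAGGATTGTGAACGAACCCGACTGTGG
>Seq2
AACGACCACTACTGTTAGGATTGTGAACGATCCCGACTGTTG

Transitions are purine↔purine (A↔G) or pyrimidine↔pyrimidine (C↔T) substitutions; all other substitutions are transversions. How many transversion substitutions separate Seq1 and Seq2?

4

Differing sites — 1:G/A (Ti); 2:G/A (Ti); 7:G/C (Tv); 10:G/T (Tv); 13:C/T (Ti); 31:A/T (Tv); 41:G/T (Tv).
Of the 7 differences, 3 transitions and 4 transversions, so the answer is 4.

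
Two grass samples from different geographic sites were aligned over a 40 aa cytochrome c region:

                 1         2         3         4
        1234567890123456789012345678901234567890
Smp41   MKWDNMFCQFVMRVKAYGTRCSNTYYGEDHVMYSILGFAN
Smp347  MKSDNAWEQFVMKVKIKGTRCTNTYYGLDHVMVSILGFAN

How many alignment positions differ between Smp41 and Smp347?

Differing sites — 3:W/S; 6:M/A; 7:F/W; 8:C/E; 13:R/K; 16:A/I; 17:Y/K; 22:S/T; 28:E/L; 33:Y/V.
That gives 10 mismatches out of 40 aligned sites, so the Hamming distance is 10.

10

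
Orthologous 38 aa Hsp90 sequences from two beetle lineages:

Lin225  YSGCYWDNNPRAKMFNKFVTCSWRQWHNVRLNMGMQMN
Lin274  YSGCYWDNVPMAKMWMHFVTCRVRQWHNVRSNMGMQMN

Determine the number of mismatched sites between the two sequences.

Mismatches occur at site 9 (N↔V), site 11 (R↔M), site 15 (F↔W), site 16 (N↔M), site 17 (K↔H), site 22 (S↔R), site 23 (W↔V), site 31 (L↔S).
That gives 8 mismatches out of 38 aligned sites, so the Hamming distance is 8.

8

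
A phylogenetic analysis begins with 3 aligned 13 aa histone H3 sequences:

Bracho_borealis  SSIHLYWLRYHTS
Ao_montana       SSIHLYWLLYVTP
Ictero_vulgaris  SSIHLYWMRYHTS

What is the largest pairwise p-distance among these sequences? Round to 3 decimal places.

Pairwise Hamming distances:
  Bracho_borealis vs Ao_montana: 3
  Bracho_borealis vs Ictero_vulgaris: 1
  Ao_montana vs Ictero_vulgaris: 4
The largest is 4 mismatches, between Ao_montana and Ictero_vulgaris; p = 4/13 = 0.308.

0.308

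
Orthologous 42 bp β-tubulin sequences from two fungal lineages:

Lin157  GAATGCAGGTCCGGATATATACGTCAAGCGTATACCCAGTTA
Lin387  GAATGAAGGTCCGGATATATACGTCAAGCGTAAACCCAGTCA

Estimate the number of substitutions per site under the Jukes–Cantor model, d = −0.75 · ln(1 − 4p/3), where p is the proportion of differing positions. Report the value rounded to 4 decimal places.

Mismatches occur at site 6 (C↔A), site 33 (T↔A), site 41 (T↔C).
p = 3/42 = 0.071429.
d = −0.75 · ln(1 − (4/3)·0.071429) = −0.75 · ln(0.904761) = −0.75 · (-0.100084) = 0.0751.

0.0751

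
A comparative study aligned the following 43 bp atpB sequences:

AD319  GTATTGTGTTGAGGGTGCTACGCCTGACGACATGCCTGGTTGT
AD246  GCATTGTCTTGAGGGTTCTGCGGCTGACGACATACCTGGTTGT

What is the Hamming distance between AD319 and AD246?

6

Mismatches occur at site 2 (T→C), site 8 (G→C), site 17 (G→T), site 20 (A→G), site 23 (C→G), site 34 (G→A).
That gives 6 mismatches out of 43 aligned sites, so the Hamming distance is 6.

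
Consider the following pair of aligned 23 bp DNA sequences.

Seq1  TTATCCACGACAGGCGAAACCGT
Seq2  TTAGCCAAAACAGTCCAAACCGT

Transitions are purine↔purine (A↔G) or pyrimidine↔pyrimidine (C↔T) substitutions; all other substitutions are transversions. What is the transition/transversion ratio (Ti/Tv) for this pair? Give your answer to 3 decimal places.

Differing sites — 4:T/G (Tv); 8:C/A (Tv); 9:G/A (Ti); 14:G/T (Tv); 16:G/C (Tv).
Of the 5 differences, 1 transition and 4 transversions, so Ti/Tv = 1/4 = 0.250.

0.250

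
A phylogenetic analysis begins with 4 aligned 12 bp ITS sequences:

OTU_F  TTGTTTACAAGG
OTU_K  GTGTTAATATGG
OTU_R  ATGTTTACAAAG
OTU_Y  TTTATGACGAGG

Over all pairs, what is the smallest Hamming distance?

2

Pairwise Hamming distances:
  OTU_F vs OTU_K: 4
  OTU_F vs OTU_R: 2
  OTU_F vs OTU_Y: 4
  OTU_K vs OTU_R: 5
  OTU_K vs OTU_Y: 7
  OTU_R vs OTU_Y: 6
The smallest is 2, between OTU_F and OTU_R.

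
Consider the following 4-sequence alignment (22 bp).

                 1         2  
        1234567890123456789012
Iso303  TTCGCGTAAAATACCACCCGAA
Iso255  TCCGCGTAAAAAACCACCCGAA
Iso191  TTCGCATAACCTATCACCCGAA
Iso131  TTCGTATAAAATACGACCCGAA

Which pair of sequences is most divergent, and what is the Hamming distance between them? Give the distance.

6

Pairwise Hamming distances:
  Iso303 vs Iso255: 2
  Iso303 vs Iso191: 4
  Iso303 vs Iso131: 3
  Iso255 vs Iso191: 6
  Iso255 vs Iso131: 5
  Iso191 vs Iso131: 5
The largest is 6, between Iso255 and Iso191.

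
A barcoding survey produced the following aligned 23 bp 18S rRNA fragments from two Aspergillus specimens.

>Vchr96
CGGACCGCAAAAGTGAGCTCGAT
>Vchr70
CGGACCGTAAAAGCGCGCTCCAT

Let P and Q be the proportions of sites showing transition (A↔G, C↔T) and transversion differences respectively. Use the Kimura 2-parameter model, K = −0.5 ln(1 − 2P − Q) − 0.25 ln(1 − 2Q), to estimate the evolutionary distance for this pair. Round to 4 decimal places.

0.1989

Mismatches occur at site 8 (C→T, transition), site 14 (T→C, transition), site 16 (A→C, transversion), site 21 (G→C, transversion).
Of the 4 differences, 2 transitions and 2 transversions over 23 sites: P = 2/23 = 0.086957, Q = 2/23 = 0.086957.
d = −0.5·ln(0.739129) − 0.25·ln(0.826086) = −0.5·(-0.302283) − 0.25·(-0.191056) = 0.1989.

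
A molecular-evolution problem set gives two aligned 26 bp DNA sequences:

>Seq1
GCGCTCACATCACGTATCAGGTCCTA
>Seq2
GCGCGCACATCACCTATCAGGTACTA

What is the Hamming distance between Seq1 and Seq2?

3

Differing sites — 5:T/G; 14:G/C; 23:C/A.
That gives 3 mismatches out of 26 aligned sites, so the Hamming distance is 3.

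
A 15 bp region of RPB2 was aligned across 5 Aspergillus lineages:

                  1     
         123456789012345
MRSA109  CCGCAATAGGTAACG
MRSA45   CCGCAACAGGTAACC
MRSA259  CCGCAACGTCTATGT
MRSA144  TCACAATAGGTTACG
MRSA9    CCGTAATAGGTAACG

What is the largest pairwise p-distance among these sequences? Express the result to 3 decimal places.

0.667

Pairwise Hamming distances:
  MRSA109 vs MRSA45: 2
  MRSA109 vs MRSA259: 7
  MRSA109 vs MRSA144: 3
  MRSA109 vs MRSA9: 1
  MRSA45 vs MRSA259: 6
  MRSA45 vs MRSA144: 5
  MRSA45 vs MRSA9: 3
  MRSA259 vs MRSA144: 10
  MRSA259 vs MRSA9: 8
  MRSA144 vs MRSA9: 4
The largest is 10 mismatches, between MRSA259 and MRSA144; p = 10/15 = 0.667.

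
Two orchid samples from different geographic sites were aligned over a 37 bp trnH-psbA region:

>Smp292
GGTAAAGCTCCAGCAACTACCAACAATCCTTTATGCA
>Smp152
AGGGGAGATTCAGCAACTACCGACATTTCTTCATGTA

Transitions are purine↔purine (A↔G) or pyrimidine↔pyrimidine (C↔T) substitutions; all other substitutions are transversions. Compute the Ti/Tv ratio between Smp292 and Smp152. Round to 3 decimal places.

2.667

The sequences differ at positions 1 (G/A, transition), 3 (T/G, transversion), 4 (A/G, transition), 5 (A/G, transition), 8 (C/A, transversion), 10 (C/T, transition), 22 (A/G, transition), 26 (A/T, transversion), 28 (C/T, transition), 32 (T/C, transition), 36 (C/T, transition).
Of the 11 differences, 8 transitions and 3 transversions, so Ti/Tv = 8/3 = 2.667.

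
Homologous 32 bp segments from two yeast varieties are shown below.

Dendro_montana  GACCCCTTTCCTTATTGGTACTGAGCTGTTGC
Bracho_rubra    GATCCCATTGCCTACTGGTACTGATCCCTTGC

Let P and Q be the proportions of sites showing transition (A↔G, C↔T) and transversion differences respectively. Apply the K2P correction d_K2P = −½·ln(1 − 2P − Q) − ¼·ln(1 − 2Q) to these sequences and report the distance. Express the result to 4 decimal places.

0.3069

Mismatches occur at site 3 (C→T, transition), site 7 (T→A, transversion), site 10 (C→G, transversion), site 12 (T→C, transition), site 15 (T→C, transition), site 25 (G→T, transversion), site 27 (T→C, transition), site 28 (G→C, transversion).
Of the 8 differences, 4 transitions and 4 transversions over 32 sites: P = 4/32 = 0.125000, Q = 4/32 = 0.125000.
d = −0.5·ln(0.625000) − 0.25·ln(0.750000) = −0.5·(-0.470004) − 0.25·(-0.287682) = 0.3069.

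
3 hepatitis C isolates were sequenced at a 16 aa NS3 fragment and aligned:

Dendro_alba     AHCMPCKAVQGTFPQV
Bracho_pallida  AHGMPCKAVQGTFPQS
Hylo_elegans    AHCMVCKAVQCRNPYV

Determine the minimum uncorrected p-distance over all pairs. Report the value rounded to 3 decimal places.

0.125

Pairwise Hamming distances:
  Dendro_alba vs Bracho_pallida: 2
  Dendro_alba vs Hylo_elegans: 5
  Bracho_pallida vs Hylo_elegans: 7
The smallest is 2 mismatches, between Dendro_alba and Bracho_pallida; p = 2/16 = 0.125.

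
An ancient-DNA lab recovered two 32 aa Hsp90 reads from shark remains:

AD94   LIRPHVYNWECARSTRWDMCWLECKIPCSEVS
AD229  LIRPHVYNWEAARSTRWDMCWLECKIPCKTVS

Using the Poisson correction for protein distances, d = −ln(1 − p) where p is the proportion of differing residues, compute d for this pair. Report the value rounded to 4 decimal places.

0.0984

The sequences differ at positions 11 (C/A), 29 (S/K), 30 (E/T).
p = 3/32 = 0.093750.
d = −ln(1 − 0.093750) = −ln(0.906250) = 0.0984.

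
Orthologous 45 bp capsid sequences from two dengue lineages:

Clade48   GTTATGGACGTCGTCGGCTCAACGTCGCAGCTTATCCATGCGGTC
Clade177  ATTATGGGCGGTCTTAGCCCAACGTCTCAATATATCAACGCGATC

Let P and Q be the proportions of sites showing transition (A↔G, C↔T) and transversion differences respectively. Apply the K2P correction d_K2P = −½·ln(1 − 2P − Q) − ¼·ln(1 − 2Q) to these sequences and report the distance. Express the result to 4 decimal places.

Mismatches occur at site 1 (G↔A, transition), site 8 (A↔G, transition), site 11 (T↔G, transversion), site 12 (C↔T, transition), site 13 (G↔C, transversion), site 15 (C↔T, transition), site 16 (G↔A, transition), site 19 (T↔C, transition), site 27 (G↔T, transversion), site 30 (G↔A, transition), site 31 (C↔T, transition), site 32 (T↔A, transversion), site 37 (C↔A, transversion), site 39 (T↔C, transition), site 43 (G↔A, transition).
Of the 15 differences, 10 transitions and 5 transversions over 45 sites: P = 10/45 = 0.222222, Q = 5/45 = 0.111111.
d = −0.5·ln(0.444445) − 0.25·ln(0.777778) = −0.5·(-0.810929) − 0.25·(-0.251314) = 0.4683.

0.4683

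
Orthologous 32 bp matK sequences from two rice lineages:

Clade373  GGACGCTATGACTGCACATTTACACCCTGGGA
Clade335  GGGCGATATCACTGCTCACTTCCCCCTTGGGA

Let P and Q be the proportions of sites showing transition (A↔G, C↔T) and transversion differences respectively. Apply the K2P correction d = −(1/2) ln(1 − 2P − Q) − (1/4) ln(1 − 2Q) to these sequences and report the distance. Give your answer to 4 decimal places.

Differing sites — 3:A/G (Ti); 6:C/A (Tv); 10:G/C (Tv); 16:A/T (Tv); 19:T/C (Ti); 22:A/C (Tv); 24:A/C (Tv); 27:C/T (Ti).
Of the 8 differences, 3 transitions and 5 transversions over 32 sites: P = 3/32 = 0.093750, Q = 5/32 = 0.156250.
d = −0.5·ln(0.656250) − 0.25·ln(0.687500) = −0.5·(-0.421213) − 0.25·(-0.374693) = 0.3043.

0.3043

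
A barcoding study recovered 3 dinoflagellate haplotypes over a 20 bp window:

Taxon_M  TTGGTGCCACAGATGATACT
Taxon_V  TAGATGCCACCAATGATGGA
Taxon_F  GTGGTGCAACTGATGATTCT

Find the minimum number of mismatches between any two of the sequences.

Pairwise Hamming distances:
  Taxon_M vs Taxon_V: 7
  Taxon_M vs Taxon_F: 4
  Taxon_V vs Taxon_F: 9
The smallest is 4, between Taxon_M and Taxon_F.

4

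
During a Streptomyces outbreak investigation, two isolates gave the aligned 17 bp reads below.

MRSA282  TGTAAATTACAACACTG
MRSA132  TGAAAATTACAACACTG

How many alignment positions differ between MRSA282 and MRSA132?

1

The sequences differ at position 3 (T/A).
That gives 1 mismatch out of 17 aligned sites, so the Hamming distance is 1.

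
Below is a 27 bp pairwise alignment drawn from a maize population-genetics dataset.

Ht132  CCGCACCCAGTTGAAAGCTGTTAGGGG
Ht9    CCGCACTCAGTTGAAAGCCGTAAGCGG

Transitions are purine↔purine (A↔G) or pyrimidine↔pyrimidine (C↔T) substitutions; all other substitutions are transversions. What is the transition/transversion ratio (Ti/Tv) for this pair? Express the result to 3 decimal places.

The sequences differ at positions 7 (C/T, transition), 19 (T/C, transition), 22 (T/A, transversion), 25 (G/C, transversion).
Of the 4 differences, 2 transitions and 2 transversions, so Ti/Tv = 2/2 = 1.000.

1.000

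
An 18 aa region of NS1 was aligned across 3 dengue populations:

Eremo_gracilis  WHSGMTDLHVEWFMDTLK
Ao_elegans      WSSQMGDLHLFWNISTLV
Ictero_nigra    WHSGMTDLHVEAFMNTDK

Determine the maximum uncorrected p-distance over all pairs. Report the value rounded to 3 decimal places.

0.611

Pairwise Hamming distances:
  Eremo_gracilis vs Ao_elegans: 9
  Eremo_gracilis vs Ictero_nigra: 3
  Ao_elegans vs Ictero_nigra: 11
The largest is 11 mismatches, between Ao_elegans and Ictero_nigra; p = 11/18 = 0.611.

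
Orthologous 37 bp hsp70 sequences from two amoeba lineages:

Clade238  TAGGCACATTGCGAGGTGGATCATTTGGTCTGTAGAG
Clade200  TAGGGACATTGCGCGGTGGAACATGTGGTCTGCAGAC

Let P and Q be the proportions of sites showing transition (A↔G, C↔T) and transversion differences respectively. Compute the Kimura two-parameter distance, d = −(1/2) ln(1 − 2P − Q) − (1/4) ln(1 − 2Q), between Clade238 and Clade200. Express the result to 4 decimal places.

0.1836

The sequences differ at positions 5 (C/G, transversion), 14 (A/C, transversion), 21 (T/A, transversion), 25 (T/G, transversion), 33 (T/C, transition), 37 (G/C, transversion).
Of the 6 differences, 1 transition and 5 transversions over 37 sites: P = 1/37 = 0.027027, Q = 5/37 = 0.135135.
d = −0.5·ln(0.810811) − 0.25·ln(0.729730) = −0.5·(-0.209720) − 0.25·(-0.315081) = 0.1836.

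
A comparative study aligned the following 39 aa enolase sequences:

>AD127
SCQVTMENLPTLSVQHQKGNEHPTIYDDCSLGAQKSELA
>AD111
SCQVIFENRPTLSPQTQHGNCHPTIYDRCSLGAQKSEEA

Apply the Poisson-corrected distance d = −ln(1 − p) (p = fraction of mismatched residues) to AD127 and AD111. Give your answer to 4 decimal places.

The sequences differ at positions 5 (T/I), 6 (M/F), 9 (L/R), 14 (V/P), 16 (H/T), 18 (K/H), 21 (E/C), 28 (D/R), 38 (L/E).
p = 9/39 = 0.230769.
d = −ln(1 − 0.230769) = −ln(0.769231) = 0.2624.

0.2624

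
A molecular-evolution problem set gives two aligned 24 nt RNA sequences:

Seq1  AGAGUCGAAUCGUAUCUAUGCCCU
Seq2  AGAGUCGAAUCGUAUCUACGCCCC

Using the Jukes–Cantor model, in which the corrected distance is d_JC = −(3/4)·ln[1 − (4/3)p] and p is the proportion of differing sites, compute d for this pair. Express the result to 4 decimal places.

0.0883

Differing sites — 19:U/C; 24:U/C.
p = 2/24 = 0.083333.
d = −0.75 · ln(1 − (4/3)·0.083333) = −0.75 · ln(0.888889) = −0.75 · (-0.117783) = 0.0883.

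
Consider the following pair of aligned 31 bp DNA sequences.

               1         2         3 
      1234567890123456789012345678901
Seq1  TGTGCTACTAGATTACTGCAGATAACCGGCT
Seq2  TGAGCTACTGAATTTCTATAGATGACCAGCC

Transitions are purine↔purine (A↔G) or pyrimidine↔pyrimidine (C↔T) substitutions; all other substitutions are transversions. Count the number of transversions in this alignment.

2

The sequences differ at positions 3 (T/A, transversion), 10 (A/G, transition), 11 (G/A, transition), 15 (A/T, transversion), 18 (G/A, transition), 19 (C/T, transition), 24 (A/G, transition), 28 (G/A, transition), 31 (T/C, transition).
Of the 9 differences, 7 transitions and 2 transversions, so the answer is 2.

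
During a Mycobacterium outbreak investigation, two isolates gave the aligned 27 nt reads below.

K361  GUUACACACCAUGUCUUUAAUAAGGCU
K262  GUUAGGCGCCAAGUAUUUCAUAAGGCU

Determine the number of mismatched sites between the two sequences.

Mismatches occur at site 5 (C/G), site 6 (A/G), site 8 (A/G), site 12 (U/A), site 15 (C/A), site 19 (A/C).
That gives 6 mismatches out of 27 aligned sites, so the Hamming distance is 6.

6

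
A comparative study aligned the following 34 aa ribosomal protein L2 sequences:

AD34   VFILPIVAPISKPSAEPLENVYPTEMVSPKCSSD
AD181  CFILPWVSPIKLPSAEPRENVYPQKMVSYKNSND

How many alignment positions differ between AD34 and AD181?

11

Differing sites — 1:V/C; 6:I/W; 8:A/S; 11:S/K; 12:K/L; 18:L/R; 24:T/Q; 25:E/K; 29:P/Y; 31:C/N; 33:S/N.
That gives 11 mismatches out of 34 aligned sites, so the Hamming distance is 11.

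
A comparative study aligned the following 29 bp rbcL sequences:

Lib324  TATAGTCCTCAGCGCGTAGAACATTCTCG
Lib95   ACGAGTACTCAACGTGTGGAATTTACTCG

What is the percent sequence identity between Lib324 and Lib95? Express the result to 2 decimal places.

The sequences differ at positions 1 (T/A), 2 (A/C), 3 (T/G), 7 (C/A), 12 (G/A), 15 (C/T), 18 (A/G), 22 (C/T), 23 (A/T), 25 (T/A).
19 of the 29 sites match, so the percent identity is 19/29 × 100 = 65.52%.

65.52%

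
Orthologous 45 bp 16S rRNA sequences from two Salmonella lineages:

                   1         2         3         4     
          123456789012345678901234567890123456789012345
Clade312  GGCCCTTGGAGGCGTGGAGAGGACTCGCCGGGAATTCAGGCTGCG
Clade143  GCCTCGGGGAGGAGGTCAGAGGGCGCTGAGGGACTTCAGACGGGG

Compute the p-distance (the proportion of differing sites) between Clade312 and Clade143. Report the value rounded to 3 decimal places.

Differing sites — 2:G/C; 4:C/T; 6:T/G; 7:T/G; 13:C/A; 15:T/G; 16:G/T; 17:G/C; 23:A/G; 25:T/G; 27:G/T; 28:C/G; 29:C/A; 34:A/C; 40:G/A; 42:T/G; 44:C/G.
There are 17 differences over 45 sites, so p = 17/45 = 0.378.

0.378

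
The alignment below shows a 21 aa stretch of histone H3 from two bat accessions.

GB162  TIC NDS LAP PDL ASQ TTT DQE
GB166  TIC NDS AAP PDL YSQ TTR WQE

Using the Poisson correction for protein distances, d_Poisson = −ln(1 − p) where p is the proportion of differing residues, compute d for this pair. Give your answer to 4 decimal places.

Differing sites — 7:L/A; 13:A/Y; 18:T/R; 19:D/W.
p = 4/21 = 0.190476.
d = −ln(1 − 0.190476) = −ln(0.809524) = 0.2113.

0.2113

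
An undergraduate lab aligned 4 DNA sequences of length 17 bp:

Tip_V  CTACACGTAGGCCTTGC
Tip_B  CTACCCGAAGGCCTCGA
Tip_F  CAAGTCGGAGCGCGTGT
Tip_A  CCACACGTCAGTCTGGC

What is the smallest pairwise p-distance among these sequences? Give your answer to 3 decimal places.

Pairwise Hamming distances:
  Tip_V vs Tip_B: 4
  Tip_V vs Tip_F: 8
  Tip_V vs Tip_A: 5
  Tip_B vs Tip_F: 9
  Tip_B vs Tip_A: 8
  Tip_F vs Tip_A: 11
The smallest is 4 mismatches, between Tip_V and Tip_B; p = 4/17 = 0.235.

0.235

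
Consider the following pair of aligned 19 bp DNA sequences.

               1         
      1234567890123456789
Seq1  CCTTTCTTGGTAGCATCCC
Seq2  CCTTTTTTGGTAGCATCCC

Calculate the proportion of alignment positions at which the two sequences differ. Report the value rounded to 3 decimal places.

A single mismatch occurs at site 6 (C→T).
There are 1 differences over 19 sites, so p = 1/19 = 0.053.

0.053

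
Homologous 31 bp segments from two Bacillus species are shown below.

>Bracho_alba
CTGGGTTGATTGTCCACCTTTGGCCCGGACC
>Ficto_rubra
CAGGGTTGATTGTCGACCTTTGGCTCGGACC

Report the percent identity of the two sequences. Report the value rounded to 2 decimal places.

Mismatches occur at site 2 (T→A), site 15 (C→G), site 25 (C→T).
28 of the 31 sites match, so the percent identity is 28/31 × 100 = 90.32%.

90.32%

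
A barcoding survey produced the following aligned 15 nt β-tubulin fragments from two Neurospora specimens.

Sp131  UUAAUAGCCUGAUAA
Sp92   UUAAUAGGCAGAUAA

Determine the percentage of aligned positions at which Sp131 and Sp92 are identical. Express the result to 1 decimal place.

86.7%

The sequences differ at positions 8 (C/G), 10 (U/A).
13 of the 15 sites match, so the percent identity is 13/15 × 100 = 86.7%.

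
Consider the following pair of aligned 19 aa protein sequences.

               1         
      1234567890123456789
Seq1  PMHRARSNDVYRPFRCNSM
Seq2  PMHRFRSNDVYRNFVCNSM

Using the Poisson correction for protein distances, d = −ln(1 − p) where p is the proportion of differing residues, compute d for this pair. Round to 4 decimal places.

Differing sites — 5:A/F; 13:P/N; 15:R/V.
p = 3/19 = 0.157895.
d = −ln(1 − 0.157895) = −ln(0.842105) = 0.1719.

0.1719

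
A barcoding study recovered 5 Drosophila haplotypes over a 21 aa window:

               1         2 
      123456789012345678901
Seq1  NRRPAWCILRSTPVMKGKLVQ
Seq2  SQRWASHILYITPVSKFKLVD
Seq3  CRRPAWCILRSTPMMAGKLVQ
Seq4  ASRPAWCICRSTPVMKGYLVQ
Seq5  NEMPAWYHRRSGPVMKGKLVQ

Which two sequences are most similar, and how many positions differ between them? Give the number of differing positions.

Pairwise Hamming distances:
  Seq1 vs Seq2: 10
  Seq1 vs Seq3: 3
  Seq1 vs Seq4: 4
  Seq1 vs Seq5: 6
  Seq2 vs Seq3: 12
  Seq2 vs Seq4: 12
  Seq2 vs Seq5: 14
  Seq3 vs Seq4: 6
  Seq3 vs Seq5: 9
  Seq4 vs Seq5: 8
The smallest is 3, between Seq1 and Seq3.

3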